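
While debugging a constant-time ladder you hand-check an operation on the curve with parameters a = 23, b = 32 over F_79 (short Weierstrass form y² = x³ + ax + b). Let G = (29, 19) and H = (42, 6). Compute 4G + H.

(52, 49)

First 4G:
Repeated addition: build up to 4G.
2G: tangent at (29, 19): λ = (3·29² + 23)/(2·19) ≡ 18/38. 38⁻¹ ≡ 52 (mod 79) since 38·52 = 1976 ≡ 1, so λ ≡ 18·52 ≡ 67.
  x = λ² - 29 - 29 = 4489 - 58 ≡ 7; y = λ·(29 - 7) - 19 ≡ 33. → (7, 33)
3G: (7, 33) + (29, 19). λ = (19 - 33)/(29 - 7) ≡ 65/22 mod 79. 22⁻¹ ≡ 18 (mod 79) since 22·18 = 396 ≡ 1, so λ ≡ 64.
  x = λ² - 7 - 29 = 4096 - 36 ≡ 31; y = λ·(7 - 31) - 33 ≡ 11. → (31, 11)
4G: (31, 11) + (29, 19). λ = (19 - 11)/(29 - 31) ≡ 8/77 mod 79. 77⁻¹ ≡ 39 (mod 79), so λ ≡ 75.
  x = λ² - 31 - 29 = 5625 - 60 ≡ 35; y = λ·(31 - 35) - 11 ≡ 5. → (35, 5)
4G = (35, 5).
Finally 4G + H:
(35, 5) + (42, 6). λ = (6 - 5)/(42 - 35) ≡ 1/7 mod 79. 7⁻¹ ≡ 34 (mod 79), so λ ≡ 34.
  x = λ² - 35 - 42 = 1156 - 77 ≡ 52; y = λ·(35 - 52) - 5 ≡ 49. → (52, 49)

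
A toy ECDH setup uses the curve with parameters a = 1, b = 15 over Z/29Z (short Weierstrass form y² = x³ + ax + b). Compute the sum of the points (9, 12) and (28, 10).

(9, 12) + (28, 10). λ = (10 - 12)/(28 - 9) ≡ 27/19 mod 29. 19⁻¹ ≡ 26 (mod 29), so λ ≡ 6.
  x = λ² - 9 - 28 = 36 - 37 ≡ 28; y = λ·(9 - 28) - 12 ≡ 19. → (28, 19)

(28, 19)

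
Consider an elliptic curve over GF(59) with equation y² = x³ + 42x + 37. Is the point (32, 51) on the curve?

y² = 51² ≡ 5; x³ + 42x + 37 = 34149 ≡ 47 (mod 59). 5 ≠ 47.

no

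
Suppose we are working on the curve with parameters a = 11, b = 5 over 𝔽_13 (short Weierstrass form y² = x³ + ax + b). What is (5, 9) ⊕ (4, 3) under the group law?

(1, 2)

(5, 9) + (4, 3). λ = (3 - 9)/(4 - 5) ≡ 7/12 mod 13. 12⁻¹ ≡ 12 (mod 13) since 12·12 = 144 ≡ 1, so λ ≡ 6.
  x = λ² - 5 - 4 = 36 - 9 ≡ 1; y = λ·(5 - 1) - 9 ≡ 2. → (1, 2)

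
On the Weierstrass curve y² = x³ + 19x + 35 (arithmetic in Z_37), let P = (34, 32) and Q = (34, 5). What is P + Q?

O

The two points share x = 34 and their y-coordinates satisfy 32 + 5 ≡ 0 (mod 37), so they are inverses. Their sum is O.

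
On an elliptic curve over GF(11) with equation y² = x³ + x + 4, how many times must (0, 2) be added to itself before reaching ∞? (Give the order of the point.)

9

2P: tangent at (0, 2): λ = (3·0² + 1)/(2·2) ≡ 1/4. 4⁻¹ ≡ 3 (mod 11), so λ ≡ 1·3 ≡ 3.
  x = λ² - 0 - 0 = 9 - 0 ≡ 9; y = λ·(0 - 9) - 2 ≡ 4. → (9, 4)
3P: (9, 4) + (0, 2). λ = (2 - 4)/(0 - 9) ≡ 9/2 mod 11. 2⁻¹ ≡ 6 (mod 11), so λ ≡ 10.
  x = λ² - 9 - 0 = 100 - 9 ≡ 3; y = λ·(9 - 3) - 4 ≡ 1. → (3, 1)
4P: (3, 1) + (0, 2). λ = (2 - 1)/(0 - 3) ≡ 1/8 mod 11. 8⁻¹ ≡ 7 (mod 11) since 8·7 = 56 ≡ 1, so λ ≡ 7.
  x = λ² - 3 - 0 = 49 - 3 ≡ 2; y = λ·(3 - 2) - 1 ≡ 6. → (2, 6)
5P: (2, 6) + (0, 2). λ = (2 - 6)/(0 - 2) ≡ 7/9 mod 11. 9⁻¹ ≡ 5 (mod 11), so λ ≡ 2.
  x = λ² - 2 - 0 = 4 - 2 ≡ 2; y = λ·(2 - 2) - 6 ≡ 5. → (2, 5)
6P: (2, 5) + (0, 2). λ = (2 - 5)/(0 - 2) ≡ 8/9 mod 11. 9⁻¹ ≡ 5 (mod 11), so λ ≡ 7.
  x = λ² - 2 - 0 = 49 - 2 ≡ 3; y = λ·(2 - 3) - 5 ≡ 10. → (3, 10)
7P: (3, 10) + (0, 2). λ = (2 - 10)/(0 - 3) ≡ 3/8 mod 11. 8⁻¹ ≡ 7 (mod 11) since 8·7 = 56 ≡ 1, so λ ≡ 10.
  x = λ² - 3 - 0 = 100 - 3 ≡ 9; y = λ·(3 - 9) - 10 ≡ 7. → (9, 7)
8P: (9, 7) + (0, 2). λ = (2 - 7)/(0 - 9) ≡ 6/2 mod 11. 2⁻¹ ≡ 6 (mod 11), so λ ≡ 3.
  x = λ² - 9 - 0 = 9 - 9 ≡ 0; y = λ·(9 - 0) - 7 ≡ 9. → (0, 9)
9P: (0, 9) + (0, 2): same x and y₁ ≡ -y₂, so the sum is ∞.
9P = ∞, so the order is 9.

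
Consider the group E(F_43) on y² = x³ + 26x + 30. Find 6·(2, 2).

Write G = (2, 2).
Double-and-add on 6 = (110)₂. Start with G = (2, 2) for the leading 1-bit.
double: tangent at (2, 2): λ = (3·2² + 26)/(2·2) ≡ 38/4. 4⁻¹ ≡ 11 (mod 43) since 4·11 = 44 ≡ 1, so λ ≡ 38·11 ≡ 31.
  x = λ² - 2 - 2 = 961 - 4 ≡ 11; y = λ·(2 - 11) - 2 ≡ 20. → (11, 20)
add G: (11, 20) + (2, 2). λ = (2 - 20)/(2 - 11) ≡ 25/34 mod 43. 34⁻¹ ≡ 19 (mod 43), so λ ≡ 2.
  x = λ² - 11 - 2 = 4 - 13 ≡ 34; y = λ·(11 - 34) - 20 ≡ 20. → (34, 20)
double: tangent at (34, 20): λ = (3·34² + 26)/(2·20) ≡ 11/40. 40⁻¹ ≡ 14 (mod 43), so λ ≡ 11·14 ≡ 25.
  x = λ² - 34 - 34 = 625 - 68 ≡ 41; y = λ·(34 - 41) - 20 ≡ 20. → (41, 20)

(41, 20)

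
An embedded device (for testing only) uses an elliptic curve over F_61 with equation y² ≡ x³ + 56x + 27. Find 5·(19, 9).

Write G = (19, 9).
Double-and-add on 5 = (101)₂. Start with G = (19, 9) for the leading 1-bit.
double: tangent at (19, 9): λ = (3·19² + 56)/(2·9) ≡ 41/18. 18⁻¹ ≡ 17 (mod 61) since 18·17 = 306 ≡ 1, so λ ≡ 41·17 ≡ 26.
  x = λ² - 19 - 19 = 676 - 38 ≡ 28; y = λ·(19 - 28) - 9 ≡ 1. → (28, 1)
double: tangent at (28, 1): λ = (3·28² + 56)/(2·1) ≡ 29/2. 2⁻¹ ≡ 31 (mod 61), so λ ≡ 29·31 ≡ 45.
  x = λ² - 28 - 28 = 2025 - 56 ≡ 17; y = λ·(28 - 17) - 1 ≡ 6. → (17, 6)
add G: (17, 6) + (19, 9). λ = (9 - 6)/(19 - 17) ≡ 3/2 mod 61. 2⁻¹ ≡ 31 (mod 61), so λ ≡ 32.
  x = λ² - 17 - 19 = 1024 - 36 ≡ 12; y = λ·(17 - 12) - 6 ≡ 32. → (12, 32)

(12, 32)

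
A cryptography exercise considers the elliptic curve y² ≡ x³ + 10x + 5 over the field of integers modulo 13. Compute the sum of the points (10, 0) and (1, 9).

(3, 6)

(10, 0) + (1, 9). λ = (9 - 0)/(1 - 10) ≡ 9/4 mod 13. 4⁻¹ ≡ 10 (mod 13), so λ ≡ 12.
  x = λ² - 10 - 1 = 144 - 11 ≡ 3; y = λ·(10 - 3) - 0 ≡ 6. → (3, 6)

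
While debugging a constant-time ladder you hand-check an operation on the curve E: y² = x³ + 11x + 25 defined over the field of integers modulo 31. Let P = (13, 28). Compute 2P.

(15, 0)

tangent at (13, 28): λ = (3·13² + 11)/(2·28) ≡ 22/25. 25⁻¹ ≡ 5 (mod 31) since 25·5 = 125 ≡ 1, so λ ≡ 22·5 ≡ 17.
  x = λ² - 13 - 13 = 289 - 26 ≡ 15; y = λ·(13 - 15) - 28 ≡ 0. → (15, 0)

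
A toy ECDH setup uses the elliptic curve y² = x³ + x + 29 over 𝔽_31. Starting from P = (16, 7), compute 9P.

Double-and-add on 9 = (1001)₂. Start with P = (16, 7) for the leading 1-bit.
double: tangent at (16, 7): λ = (3·16² + 1)/(2·7) ≡ 25/14. 14⁻¹ ≡ 20 (mod 31), so λ ≡ 25·20 ≡ 4.
  x = λ² - 16 - 16 = 16 - 32 ≡ 15; y = λ·(16 - 15) - 7 ≡ 28. → (15, 28)
double: tangent at (15, 28): λ = (3·15² + 1)/(2·28) ≡ 25/25. 25⁻¹ ≡ 5 (mod 31), so λ ≡ 25·5 ≡ 1.
  x = λ² - 15 - 15 = 1 - 30 ≡ 2; y = λ·(15 - 2) - 28 ≡ 16. → (2, 16)
double: tangent at (2, 16): λ = (3·2² + 1)/(2·16) ≡ 13/1. 1⁻¹ ≡ 1 (mod 31), so λ ≡ 13·1 ≡ 13.
  x = λ² - 2 - 2 = 169 - 4 ≡ 10; y = λ·(2 - 10) - 16 ≡ 4. → (10, 4)
add P: (10, 4) + (16, 7). λ = (7 - 4)/(16 - 10) ≡ 3/6 mod 31. 6⁻¹ ≡ 26 (mod 31) since 6·26 = 156 ≡ 1, so λ ≡ 16.
  x = λ² - 10 - 16 = 256 - 26 ≡ 13; y = λ·(10 - 13) - 4 ≡ 10. → (13, 10)

(13, 10)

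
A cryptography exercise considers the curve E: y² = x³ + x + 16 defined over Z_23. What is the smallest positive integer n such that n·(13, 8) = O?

10

2P: tangent at (13, 8): λ = (3·13² + 1)/(2·8) ≡ 2/16. 16⁻¹ ≡ 13 (mod 23) since 16·13 = 208 ≡ 1, so λ ≡ 2·13 ≡ 3.
  x = λ² - 13 - 13 = 9 - 26 ≡ 6; y = λ·(13 - 6) - 8 ≡ 13. → (6, 13)
3P: (6, 13) + (13, 8). λ = (8 - 13)/(13 - 6) ≡ 18/7 mod 23. 7⁻¹ ≡ 10 (mod 23), so λ ≡ 19.
  x = λ² - 6 - 13 = 361 - 19 ≡ 20; y = λ·(6 - 20) - 13 ≡ 20. → (20, 20)
4P: (20, 20) + (13, 8). λ = (8 - 20)/(13 - 20) ≡ 11/16 mod 23. 16⁻¹ ≡ 13 (mod 23), so λ ≡ 5.
  x = λ² - 20 - 13 = 25 - 33 ≡ 15; y = λ·(20 - 15) - 20 ≡ 5. → (15, 5)
5P: (15, 5) + (13, 8). λ = (8 - 5)/(13 - 15) ≡ 3/21 mod 23. 21⁻¹ ≡ 11 (mod 23), so λ ≡ 10.
  x = λ² - 15 - 13 = 100 - 28 ≡ 3; y = λ·(15 - 3) - 5 ≡ 0. → (3, 0)
6P: (3, 0) + (13, 8). λ = (8 - 0)/(13 - 3) ≡ 8/10 mod 23. 10⁻¹ ≡ 7 (mod 23) since 10·7 = 70 ≡ 1, so λ ≡ 10.
  x = λ² - 3 - 13 = 100 - 16 ≡ 15; y = λ·(3 - 15) - 0 ≡ 18. → (15, 18)
7P: (15, 18) + (13, 8). λ = (8 - 18)/(13 - 15) ≡ 13/21 mod 23. 21⁻¹ ≡ 11 (mod 23), so λ ≡ 5.
  x = λ² - 15 - 13 = 25 - 28 ≡ 20; y = λ·(15 - 20) - 18 ≡ 3. → (20, 3)
8P: (20, 3) + (13, 8). λ = (8 - 3)/(13 - 20) ≡ 5/16 mod 23. 16⁻¹ ≡ 13 (mod 23), so λ ≡ 19.
  x = λ² - 20 - 13 = 361 - 33 ≡ 6; y = λ·(20 - 6) - 3 ≡ 10. → (6, 10)
9P: (6, 10) + (13, 8). λ = (8 - 10)/(13 - 6) ≡ 21/7 mod 23. 7⁻¹ ≡ 10 (mod 23), so λ ≡ 3.
  x = λ² - 6 - 13 = 9 - 19 ≡ 13; y = λ·(6 - 13) - 10 ≡ 15. → (13, 15)
10P: (13, 15) + (13, 8): same x and y₁ ≡ -y₂, so the sum is O.
10P = O, so the order is 10.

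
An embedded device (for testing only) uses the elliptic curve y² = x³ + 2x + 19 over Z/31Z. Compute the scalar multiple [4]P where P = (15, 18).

O

Repeated addition: build up to 4P.
2P: tangent at (15, 18): λ = (3·15² + 2)/(2·18) ≡ 26/5. 5⁻¹ ≡ 25 (mod 31) since 5·25 = 125 ≡ 1, so λ ≡ 26·25 ≡ 30.
  x = λ² - 15 - 15 = 900 - 30 ≡ 2; y = λ·(15 - 2) - 18 ≡ 0. → (2, 0)
3P: (2, 0) + (15, 18). λ = (18 - 0)/(15 - 2) ≡ 18/13 mod 31. 13⁻¹ ≡ 12 (mod 31) since 13·12 = 156 ≡ 1, so λ ≡ 30.
  x = λ² - 2 - 15 = 900 - 17 ≡ 15; y = λ·(2 - 15) - 0 ≡ 13. → (15, 13)
4P: (15, 13) + (15, 18): same x and y₁ ≡ -y₂, so the sum is O.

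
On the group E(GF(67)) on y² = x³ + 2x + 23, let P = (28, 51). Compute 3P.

Repeated addition: build up to 3P.
2P: tangent at (28, 51): λ = (3·28² + 2)/(2·51) ≡ 9/35. 35⁻¹ ≡ 23 (mod 67), so λ ≡ 9·23 ≡ 6.
  x = λ² - 28 - 28 = 36 - 56 ≡ 47; y = λ·(28 - 47) - 51 ≡ 36. → (47, 36)
3P: (47, 36) + (28, 51). λ = (51 - 36)/(28 - 47) ≡ 15/48 mod 67. 48⁻¹ ≡ 7 (mod 67), so λ ≡ 38.
  x = λ² - 47 - 28 = 1444 - 75 ≡ 29; y = λ·(47 - 29) - 36 ≡ 45. → (29, 45)

(29, 45)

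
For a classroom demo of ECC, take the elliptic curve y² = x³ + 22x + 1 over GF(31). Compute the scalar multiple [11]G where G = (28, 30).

Repeated addition: build up to 11G.
2G: tangent at (28, 30): λ = (3·28² + 22)/(2·30) ≡ 18/29. 29⁻¹ ≡ 15 (mod 31), so λ ≡ 18·15 ≡ 22.
  x = λ² - 28 - 28 = 484 - 56 ≡ 25; y = λ·(28 - 25) - 30 ≡ 5. → (25, 5)
3G: (25, 5) + (28, 30). λ = (30 - 5)/(28 - 25) ≡ 25/3 mod 31. 3⁻¹ ≡ 21 (mod 31), so λ ≡ 29.
  x = λ² - 25 - 28 = 841 - 53 ≡ 13; y = λ·(25 - 13) - 5 ≡ 2. → (13, 2)
4G: (13, 2) + (28, 30). λ = (30 - 2)/(28 - 13) ≡ 28/15 mod 31. 15⁻¹ ≡ 29 (mod 31) since 15·29 = 435 ≡ 1, so λ ≡ 6.
  x = λ² - 13 - 28 = 36 - 41 ≡ 26; y = λ·(13 - 26) - 2 ≡ 13. → (26, 13)
5G: (26, 13) + (28, 30). λ = (30 - 13)/(28 - 26) ≡ 17/2 mod 31. 2⁻¹ ≡ 16 (mod 31), so λ ≡ 24.
  x = λ² - 26 - 28 = 576 - 54 ≡ 26; y = λ·(26 - 26) - 13 ≡ 18. → (26, 18)
6G: (26, 18) + (28, 30). λ = (30 - 18)/(28 - 26) ≡ 12/2 mod 31. 2⁻¹ ≡ 16 (mod 31), so λ ≡ 6.
  x = λ² - 26 - 28 = 36 - 54 ≡ 13; y = λ·(26 - 13) - 18 ≡ 29. → (13, 29)
7G: (13, 29) + (28, 30). λ = (30 - 29)/(28 - 13) ≡ 1/15 mod 31. 15⁻¹ ≡ 29 (mod 31), so λ ≡ 29.
  x = λ² - 13 - 28 = 841 - 41 ≡ 25; y = λ·(13 - 25) - 29 ≡ 26. → (25, 26)
8G: (25, 26) + (28, 30). λ = (30 - 26)/(28 - 25) ≡ 4/3 mod 31. 3⁻¹ ≡ 21 (mod 31) since 3·21 = 63 ≡ 1, so λ ≡ 22.
  x = λ² - 25 - 28 = 484 - 53 ≡ 28; y = λ·(25 - 28) - 26 ≡ 1. → (28, 1)
9G: (28, 1) + (28, 30): same x and y₁ ≡ -y₂, so the sum is 𝒪.
10G: 𝒪 + (28, 30) = (28, 30) (identity).
11G: tangent at (28, 30): λ = (3·28² + 22)/(2·30) ≡ 18/29. 29⁻¹ ≡ 15 (mod 31), so λ ≡ 18·15 ≡ 22.
  x = λ² - 28 - 28 = 484 - 56 ≡ 25; y = λ·(28 - 25) - 30 ≡ 5. → (25, 5)

(25, 5)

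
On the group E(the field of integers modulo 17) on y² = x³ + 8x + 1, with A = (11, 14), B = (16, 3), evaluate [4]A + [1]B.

First 4A:
Double-and-add on 4 = (100)₂. Start with A = (11, 14) for the leading 1-bit.
double: tangent at (11, 14): λ = (3·11² + 8)/(2·14) ≡ 14/11. 11⁻¹ ≡ 14 (mod 17), so λ ≡ 14·14 ≡ 9.
  x = λ² - 11 - 11 = 81 - 22 ≡ 8; y = λ·(11 - 8) - 14 ≡ 13. → (8, 13)
double: tangent at (8, 13): λ = (3·8² + 8)/(2·13) ≡ 13/9. 9⁻¹ ≡ 2 (mod 17), so λ ≡ 13·2 ≡ 9.
  x = λ² - 8 - 8 = 81 - 16 ≡ 14; y = λ·(8 - 14) - 13 ≡ 1. → (14, 1)
4A = (14, 1).
Finally 4A + B:
(14, 1) + (16, 3). λ = (3 - 1)/(16 - 14) ≡ 2/2 mod 17. 2⁻¹ ≡ 9 (mod 17), so λ ≡ 1.
  x = λ² - 14 - 16 = 1 - 30 ≡ 5; y = λ·(14 - 5) - 1 ≡ 8. → (5, 8)

(5, 8)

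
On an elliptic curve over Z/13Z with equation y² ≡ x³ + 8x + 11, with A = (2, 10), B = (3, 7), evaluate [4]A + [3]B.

(4, 9)

First 4A:
Repeated addition: build up to 4A.
2A: tangent at (2, 10): λ = (3·2² + 8)/(2·10) ≡ 7/7. 7⁻¹ ≡ 2 (mod 13), so λ ≡ 7·2 ≡ 1.
  x = λ² - 2 - 2 = 1 - 4 ≡ 10; y = λ·(2 - 10) - 10 ≡ 8. → (10, 8)
3A: (10, 8) + (2, 10). λ = (10 - 8)/(2 - 10) ≡ 2/5 mod 13. 5⁻¹ ≡ 8 (mod 13) since 5·8 = 40 ≡ 1, so λ ≡ 3.
  x = λ² - 10 - 2 = 9 - 12 ≡ 10; y = λ·(10 - 10) - 8 ≡ 5. → (10, 5)
4A: (10, 5) + (2, 10). λ = (10 - 5)/(2 - 10) ≡ 5/5 mod 13. 5⁻¹ ≡ 8 (mod 13), so λ ≡ 1.
  x = λ² - 10 - 2 = 1 - 12 ≡ 2; y = λ·(10 - 2) - 5 ≡ 3. → (2, 3)
4A = (2, 3).
Next 3B:
Repeated addition: build up to 3B.
2B: tangent at (3, 7): λ = (3·3² + 8)/(2·7) ≡ 9/1. 1⁻¹ ≡ 1 (mod 13), so λ ≡ 9·1 ≡ 9.
  x = λ² - 3 - 3 = 81 - 6 ≡ 10; y = λ·(3 - 10) - 7 ≡ 8. → (10, 8)
3B: (10, 8) + (3, 7). λ = (7 - 8)/(3 - 10) ≡ 12/6 mod 13. 6⁻¹ ≡ 11 (mod 13), so λ ≡ 2.
  x = λ² - 10 - 3 = 4 - 13 ≡ 4; y = λ·(10 - 4) - 8 ≡ 4. → (4, 4)
3B = (4, 4).
Finally 4A + 3B:
(2, 3) + (4, 4). λ = (4 - 3)/(4 - 2) ≡ 1/2 mod 13. 2⁻¹ ≡ 7 (mod 13), so λ ≡ 7.
  x = λ² - 2 - 4 = 49 - 6 ≡ 4; y = λ·(2 - 4) - 3 ≡ 9. → (4, 9)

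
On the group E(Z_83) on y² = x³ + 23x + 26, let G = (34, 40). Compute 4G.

Repeated addition: build up to 4G.
2G: tangent at (34, 40): λ = (3·34² + 23)/(2·40) ≡ 5/80. 80⁻¹ ≡ 55 (mod 83), so λ ≡ 5·55 ≡ 26.
  x = λ² - 34 - 34 = 676 - 68 ≡ 27; y = λ·(34 - 27) - 40 ≡ 59. → (27, 59)
3G: (27, 59) + (34, 40). λ = (40 - 59)/(34 - 27) ≡ 64/7 mod 83. 7⁻¹ ≡ 12 (mod 83) since 7·12 = 84 ≡ 1, so λ ≡ 21.
  x = λ² - 27 - 34 = 441 - 61 ≡ 48; y = λ·(27 - 48) - 59 ≡ 81. → (48, 81)
4G: (48, 81) + (34, 40). λ = (40 - 81)/(34 - 48) ≡ 42/69 mod 83. 69⁻¹ ≡ 77 (mod 83), so λ ≡ 80.
  x = λ² - 48 - 34 = 6400 - 82 ≡ 10; y = λ·(48 - 10) - 81 ≡ 54. → (10, 54)

(10, 54)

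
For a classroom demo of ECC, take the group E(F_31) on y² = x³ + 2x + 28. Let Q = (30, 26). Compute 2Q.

tangent at (30, 26): λ = (3·30² + 2)/(2·26) ≡ 5/21. 21⁻¹ ≡ 3 (mod 31), so λ ≡ 5·3 ≡ 15.
  x = λ² - 30 - 30 = 225 - 60 ≡ 10; y = λ·(30 - 10) - 26 ≡ 26. → (10, 26)

(10, 26)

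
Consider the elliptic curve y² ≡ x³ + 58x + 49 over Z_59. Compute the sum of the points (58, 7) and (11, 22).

(58, 7) + (11, 22). λ = (22 - 7)/(11 - 58) ≡ 15/12 mod 59. 12⁻¹ ≡ 5 (mod 59) since 12·5 = 60 ≡ 1, so λ ≡ 16.
  x = λ² - 58 - 11 = 256 - 69 ≡ 10; y = λ·(58 - 10) - 7 ≡ 53. → (10, 53)

(10, 53)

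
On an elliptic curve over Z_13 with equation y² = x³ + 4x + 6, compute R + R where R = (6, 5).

(11, 4)

tangent at (6, 5): λ = (3·6² + 4)/(2·5) ≡ 8/10. 10⁻¹ ≡ 4 (mod 13), so λ ≡ 8·4 ≡ 6.
  x = λ² - 6 - 6 = 36 - 12 ≡ 11; y = λ·(6 - 11) - 5 ≡ 4. → (11, 4)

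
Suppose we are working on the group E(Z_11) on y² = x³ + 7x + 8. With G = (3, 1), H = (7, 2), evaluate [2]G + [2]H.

O

First 2G:
Repeated addition: build up to 2G.
2G: tangent at (3, 1): λ = (3·3² + 7)/(2·1) ≡ 1/2. 2⁻¹ ≡ 6 (mod 11), so λ ≡ 1·6 ≡ 6.
  x = λ² - 3 - 3 = 36 - 6 ≡ 8; y = λ·(3 - 8) - 1 ≡ 2. → (8, 2)
2G = (8, 2).
Next 2H:
Repeated addition: build up to 2H.
2H: tangent at (7, 2): λ = (3·7² + 7)/(2·2) ≡ 0/4. 4⁻¹ ≡ 3 (mod 11), so λ ≡ 0·3 ≡ 0.
  x = λ² - 7 - 7 = 0 - 14 ≡ 8; y = λ·(7 - 8) - 2 ≡ 9. → (8, 9)
2H = (8, 9).
Finally 2G + 2H:
(8, 2) + (8, 9): same x and y₁ ≡ -y₂, so the sum is 𝒪.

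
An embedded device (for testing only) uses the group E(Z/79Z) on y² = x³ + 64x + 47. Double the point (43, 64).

(39, 20)

tangent at (43, 64): λ = (3·43² + 64)/(2·64) ≡ 2/49. 49⁻¹ ≡ 50 (mod 79) since 49·50 = 2450 ≡ 1, so λ ≡ 2·50 ≡ 21.
  x = λ² - 43 - 43 = 441 - 86 ≡ 39; y = λ·(43 - 39) - 64 ≡ 20. → (39, 20)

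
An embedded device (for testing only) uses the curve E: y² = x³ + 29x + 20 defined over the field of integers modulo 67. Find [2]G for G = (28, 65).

tangent at (28, 65): λ = (3·28² + 29)/(2·65) ≡ 36/63. 63⁻¹ ≡ 50 (mod 67), so λ ≡ 36·50 ≡ 58.
  x = λ² - 28 - 28 = 3364 - 56 ≡ 25; y = λ·(28 - 25) - 65 ≡ 42. → (25, 42)

(25, 42)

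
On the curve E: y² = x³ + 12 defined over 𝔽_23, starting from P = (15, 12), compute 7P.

(15, 11)

Repeated addition: build up to 7P.
2P: tangent at (15, 12): λ = (3·15² + 0)/(2·12) ≡ 8/1. 1⁻¹ ≡ 1 (mod 23), so λ ≡ 8·1 ≡ 8.
  x = λ² - 15 - 15 = 64 - 30 ≡ 11; y = λ·(15 - 11) - 12 ≡ 20. → (11, 20)
3P: (11, 20) + (15, 12). λ = (12 - 20)/(15 - 11) ≡ 15/4 mod 23. 4⁻¹ ≡ 6 (mod 23), so λ ≡ 21.
  x = λ² - 11 - 15 = 441 - 26 ≡ 1; y = λ·(11 - 1) - 20 ≡ 6. → (1, 6)
4P: (1, 6) + (15, 12). λ = (12 - 6)/(15 - 1) ≡ 6/14 mod 23. 14⁻¹ ≡ 5 (mod 23) since 14·5 = 70 ≡ 1, so λ ≡ 7.
  x = λ² - 1 - 15 = 49 - 16 ≡ 10; y = λ·(1 - 10) - 6 ≡ 0. → (10, 0)
5P: (10, 0) + (15, 12). λ = (12 - 0)/(15 - 10) ≡ 12/5 mod 23. 5⁻¹ ≡ 14 (mod 23), so λ ≡ 7.
  x = λ² - 10 - 15 = 49 - 25 ≡ 1; y = λ·(10 - 1) - 0 ≡ 17. → (1, 17)
6P: (1, 17) + (15, 12). λ = (12 - 17)/(15 - 1) ≡ 18/14 mod 23. 14⁻¹ ≡ 5 (mod 23), so λ ≡ 21.
  x = λ² - 1 - 15 = 441 - 16 ≡ 11; y = λ·(1 - 11) - 17 ≡ 3. → (11, 3)
7P: (11, 3) + (15, 12). λ = (12 - 3)/(15 - 11) ≡ 9/4 mod 23. 4⁻¹ ≡ 6 (mod 23), so λ ≡ 8.
  x = λ² - 11 - 15 = 64 - 26 ≡ 15; y = λ·(11 - 15) - 3 ≡ 11. → (15, 11)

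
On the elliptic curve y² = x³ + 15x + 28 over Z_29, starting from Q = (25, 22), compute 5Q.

(0, 12)

Repeated addition: build up to 5Q.
2Q: tangent at (25, 22): λ = (3·25² + 15)/(2·22) ≡ 5/15. 15⁻¹ ≡ 2 (mod 29), so λ ≡ 5·2 ≡ 10.
  x = λ² - 25 - 25 = 100 - 50 ≡ 21; y = λ·(25 - 21) - 22 ≡ 18. → (21, 18)
3Q: (21, 18) + (25, 22). λ = (22 - 18)/(25 - 21) ≡ 4/4 mod 29. 4⁻¹ ≡ 22 (mod 29), so λ ≡ 1.
  x = λ² - 21 - 25 = 1 - 46 ≡ 13; y = λ·(21 - 13) - 18 ≡ 19. → (13, 19)
4Q: (13, 19) + (25, 22). λ = (22 - 19)/(25 - 13) ≡ 3/12 mod 29. 12⁻¹ ≡ 17 (mod 29) since 12·17 = 204 ≡ 1, so λ ≡ 22.
  x = λ² - 13 - 25 = 484 - 38 ≡ 11; y = λ·(13 - 11) - 19 ≡ 25. → (11, 25)
5Q: (11, 25) + (25, 22). λ = (22 - 25)/(25 - 11) ≡ 26/14 mod 29. 14⁻¹ ≡ 27 (mod 29) since 14·27 = 378 ≡ 1, so λ ≡ 6.
  x = λ² - 11 - 25 = 36 - 36 ≡ 0; y = λ·(11 - 0) - 25 ≡ 12. → (0, 12)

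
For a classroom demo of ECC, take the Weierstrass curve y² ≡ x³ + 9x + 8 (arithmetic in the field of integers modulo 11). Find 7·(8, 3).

(4, 3)

Write Q = (8, 3).
Double-and-add on 7 = (111)₂. Start with Q = (8, 3) for the leading 1-bit.
double: tangent at (8, 3): λ = (3·8² + 9)/(2·3) ≡ 3/6. 6⁻¹ ≡ 2 (mod 11), so λ ≡ 3·2 ≡ 6.
  x = λ² - 8 - 8 = 36 - 16 ≡ 9; y = λ·(8 - 9) - 3 ≡ 2. → (9, 2)
add Q: (9, 2) + (8, 3). λ = (3 - 2)/(8 - 9) ≡ 1/10 mod 11. 10⁻¹ ≡ 10 (mod 11), so λ ≡ 10.
  x = λ² - 9 - 8 = 100 - 17 ≡ 6; y = λ·(9 - 6) - 2 ≡ 6. → (6, 6)
double: tangent at (6, 6): λ = (3·6² + 9)/(2·6) ≡ 7/1. 1⁻¹ ≡ 1 (mod 11) since 1·1 = 1 ≡ 1, so λ ≡ 7·1 ≡ 7.
  x = λ² - 6 - 6 = 49 - 12 ≡ 4; y = λ·(6 - 4) - 6 ≡ 8. → (4, 8)
add Q: (4, 8) + (8, 3). λ = (3 - 8)/(8 - 4) ≡ 6/4 mod 11. 4⁻¹ ≡ 3 (mod 11), so λ ≡ 7.
  x = λ² - 4 - 8 = 49 - 12 ≡ 4; y = λ·(4 - 4) - 8 ≡ 3. → (4, 3)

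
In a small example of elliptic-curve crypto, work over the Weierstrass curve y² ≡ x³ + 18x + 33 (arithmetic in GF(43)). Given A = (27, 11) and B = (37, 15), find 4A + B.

First 4A:
Repeated addition: build up to 4A.
2A: tangent at (27, 11): λ = (3·27² + 18)/(2·11) ≡ 12/22. 22⁻¹ ≡ 2 (mod 43), so λ ≡ 12·2 ≡ 24.
  x = λ² - 27 - 27 = 576 - 54 ≡ 6; y = λ·(27 - 6) - 11 ≡ 20. → (6, 20)
3A: (6, 20) + (27, 11). λ = (11 - 20)/(27 - 6) ≡ 34/21 mod 43. 21⁻¹ ≡ 41 (mod 43), so λ ≡ 18.
  x = λ² - 6 - 27 = 324 - 33 ≡ 33; y = λ·(6 - 33) - 20 ≡ 10. → (33, 10)
4A: (33, 10) + (27, 11). λ = (11 - 10)/(27 - 33) ≡ 1/37 mod 43. 37⁻¹ ≡ 7 (mod 43) since 37·7 = 259 ≡ 1, so λ ≡ 7.
  x = λ² - 33 - 27 = 49 - 60 ≡ 32; y = λ·(33 - 32) - 10 ≡ 40. → (32, 40)
4A = (32, 40).
Finally 4A + B:
(32, 40) + (37, 15). λ = (15 - 40)/(37 - 32) ≡ 18/5 mod 43. 5⁻¹ ≡ 26 (mod 43), so λ ≡ 38.
  x = λ² - 32 - 37 = 1444 - 69 ≡ 42; y = λ·(32 - 42) - 40 ≡ 10. → (42, 10)

(42, 10)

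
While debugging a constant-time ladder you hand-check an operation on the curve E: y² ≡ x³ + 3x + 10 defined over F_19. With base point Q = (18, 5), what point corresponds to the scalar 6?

(6, 4)

Repeated addition: build up to 6Q.
2Q: tangent at (18, 5): λ = (3·18² + 3)/(2·5) ≡ 6/10. 10⁻¹ ≡ 2 (mod 19) since 10·2 = 20 ≡ 1, so λ ≡ 6·2 ≡ 12.
  x = λ² - 18 - 18 = 144 - 36 ≡ 13; y = λ·(18 - 13) - 5 ≡ 17. → (13, 17)
3Q: (13, 17) + (18, 5). λ = (5 - 17)/(18 - 13) ≡ 7/5 mod 19. 5⁻¹ ≡ 4 (mod 19) since 5·4 = 20 ≡ 1, so λ ≡ 9.
  x = λ² - 13 - 18 = 81 - 31 ≡ 12; y = λ·(13 - 12) - 17 ≡ 11. → (12, 11)
4Q: (12, 11) + (18, 5). λ = (5 - 11)/(18 - 12) ≡ 13/6 mod 19. 6⁻¹ ≡ 16 (mod 19), so λ ≡ 18.
  x = λ² - 12 - 18 = 324 - 30 ≡ 9; y = λ·(12 - 9) - 11 ≡ 5. → (9, 5)
5Q: (9, 5) + (18, 5). λ = (5 - 5)/(18 - 9) ≡ 0/9 mod 19. 9⁻¹ ≡ 17 (mod 19) since 9·17 = 153 ≡ 1, so λ ≡ 0.
  x = λ² - 9 - 18 = 0 - 27 ≡ 11; y = λ·(9 - 11) - 5 ≡ 14. → (11, 14)
6Q: (11, 14) + (18, 5). λ = (5 - 14)/(18 - 11) ≡ 10/7 mod 19. 7⁻¹ ≡ 11 (mod 19) since 7·11 = 77 ≡ 1, so λ ≡ 15.
  x = λ² - 11 - 18 = 225 - 29 ≡ 6; y = λ·(11 - 6) - 14 ≡ 4. → (6, 4)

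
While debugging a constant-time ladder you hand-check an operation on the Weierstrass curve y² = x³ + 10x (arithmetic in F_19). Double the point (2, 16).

(1, 12)

tangent at (2, 16): λ = (3·2² + 10)/(2·16) ≡ 3/13. 13⁻¹ ≡ 3 (mod 19), so λ ≡ 3·3 ≡ 9.
  x = λ² - 2 - 2 = 81 - 4 ≡ 1; y = λ·(2 - 1) - 16 ≡ 12. → (1, 12)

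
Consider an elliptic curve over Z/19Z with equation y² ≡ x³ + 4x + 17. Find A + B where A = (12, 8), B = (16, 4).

(12, 8) + (16, 4). λ = (4 - 8)/(16 - 12) ≡ 15/4 mod 19. 4⁻¹ ≡ 5 (mod 19), so λ ≡ 18.
  x = λ² - 12 - 16 = 324 - 28 ≡ 11; y = λ·(12 - 11) - 8 ≡ 10. → (11, 10)

(11, 10)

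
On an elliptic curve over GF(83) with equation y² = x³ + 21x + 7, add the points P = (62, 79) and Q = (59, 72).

(32, 74)

(62, 79) + (59, 72). λ = (72 - 79)/(59 - 62) ≡ 76/80 mod 83. 80⁻¹ ≡ 55 (mod 83), so λ ≡ 30.
  x = λ² - 62 - 59 = 900 - 121 ≡ 32; y = λ·(62 - 32) - 79 ≡ 74. → (32, 74)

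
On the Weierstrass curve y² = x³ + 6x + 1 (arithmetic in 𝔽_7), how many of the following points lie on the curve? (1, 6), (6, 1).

2

(1, 6): 6² ≡ 1, rhs ≡ 1 → on.
(6, 1): 1² ≡ 1, rhs ≡ 1 → on.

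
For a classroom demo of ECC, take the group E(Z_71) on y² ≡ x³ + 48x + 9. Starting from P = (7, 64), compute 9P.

(52, 30)

Repeated addition: build up to 9P.
2P: tangent at (7, 64): λ = (3·7² + 48)/(2·64) ≡ 53/57. 57⁻¹ ≡ 5 (mod 71), so λ ≡ 53·5 ≡ 52.
  x = λ² - 7 - 7 = 2704 - 14 ≡ 63; y = λ·(7 - 63) - 64 ≡ 6. → (63, 6)
3P: (63, 6) + (7, 64). λ = (64 - 6)/(7 - 63) ≡ 58/15 mod 71. 15⁻¹ ≡ 19 (mod 71), so λ ≡ 37.
  x = λ² - 63 - 7 = 1369 - 70 ≡ 21; y = λ·(63 - 21) - 6 ≡ 57. → (21, 57)
4P: (21, 57) + (7, 64). λ = (64 - 57)/(7 - 21) ≡ 7/57 mod 71. 57⁻¹ ≡ 5 (mod 71) since 57·5 = 285 ≡ 1, so λ ≡ 35.
  x = λ² - 21 - 7 = 1225 - 28 ≡ 61; y = λ·(21 - 61) - 57 ≡ 34. → (61, 34)
5P: (61, 34) + (7, 64). λ = (64 - 34)/(7 - 61) ≡ 30/17 mod 71. 17⁻¹ ≡ 46 (mod 71) since 17·46 = 782 ≡ 1, so λ ≡ 31.
  x = λ² - 61 - 7 = 961 - 68 ≡ 41; y = λ·(61 - 41) - 34 ≡ 18. → (41, 18)
6P: (41, 18) + (7, 64). λ = (64 - 18)/(7 - 41) ≡ 46/37 mod 71. 37⁻¹ ≡ 48 (mod 71) since 37·48 = 1776 ≡ 1, so λ ≡ 7.
  x = λ² - 41 - 7 = 49 - 48 ≡ 1; y = λ·(41 - 1) - 18 ≡ 49. → (1, 49)
7P: (1, 49) + (7, 64). λ = (64 - 49)/(7 - 1) ≡ 15/6 mod 71. 6⁻¹ ≡ 12 (mod 71), so λ ≡ 38.
  x = λ² - 1 - 7 = 1444 - 8 ≡ 16; y = λ·(1 - 16) - 49 ≡ 20. → (16, 20)
8P: (16, 20) + (7, 64). λ = (64 - 20)/(7 - 16) ≡ 44/62 mod 71. 62⁻¹ ≡ 63 (mod 71), so λ ≡ 3.
  x = λ² - 16 - 7 = 9 - 23 ≡ 57; y = λ·(16 - 57) - 20 ≡ 70. → (57, 70)
9P: (57, 70) + (7, 64). λ = (64 - 70)/(7 - 57) ≡ 65/21 mod 71. 21⁻¹ ≡ 44 (mod 71) since 21·44 = 924 ≡ 1, so λ ≡ 20.
  x = λ² - 57 - 7 = 400 - 64 ≡ 52; y = λ·(57 - 52) - 70 ≡ 30. → (52, 30)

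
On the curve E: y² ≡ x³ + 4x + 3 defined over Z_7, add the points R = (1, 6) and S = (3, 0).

(1, 6) + (3, 0). λ = (0 - 6)/(3 - 1) ≡ 1/2 mod 7. 2⁻¹ ≡ 4 (mod 7), so λ ≡ 4.
  x = λ² - 1 - 3 = 16 - 4 ≡ 5; y = λ·(1 - 5) - 6 ≡ 6. → (5, 6)

(5, 6)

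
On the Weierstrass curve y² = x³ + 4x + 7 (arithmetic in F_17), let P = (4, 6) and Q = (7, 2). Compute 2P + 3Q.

First 2P:
Repeated addition: build up to 2P.
2P: tangent at (4, 6): λ = (3·4² + 4)/(2·6) ≡ 1/12. 12⁻¹ ≡ 10 (mod 17), so λ ≡ 1·10 ≡ 10.
  x = λ² - 4 - 4 = 100 - 8 ≡ 7; y = λ·(4 - 7) - 6 ≡ 15. → (7, 15)
2P = (7, 15).
Next 3Q:
Repeated addition: build up to 3Q.
2Q: tangent at (7, 2): λ = (3·7² + 4)/(2·2) ≡ 15/4. 4⁻¹ ≡ 13 (mod 17), so λ ≡ 15·13 ≡ 8.
  x = λ² - 7 - 7 = 64 - 14 ≡ 16; y = λ·(7 - 16) - 2 ≡ 11. → (16, 11)
3Q: (16, 11) + (7, 2). λ = (2 - 11)/(7 - 16) ≡ 8/8 mod 17. 8⁻¹ ≡ 15 (mod 17), so λ ≡ 1.
  x = λ² - 16 - 7 = 1 - 23 ≡ 12; y = λ·(16 - 12) - 11 ≡ 10. → (12, 10)
3Q = (12, 10).
Finally 2P + 3Q:
(7, 15) + (12, 10). λ = (10 - 15)/(12 - 7) ≡ 12/5 mod 17. 5⁻¹ ≡ 7 (mod 17), so λ ≡ 16.
  x = λ² - 7 - 12 = 256 - 19 ≡ 16; y = λ·(7 - 16) - 15 ≡ 11. → (16, 11)

(16, 11)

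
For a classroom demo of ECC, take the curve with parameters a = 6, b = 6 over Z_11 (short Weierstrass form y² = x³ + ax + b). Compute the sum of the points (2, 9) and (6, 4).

(8, 4)

(2, 9) + (6, 4). λ = (4 - 9)/(6 - 2) ≡ 6/4 mod 11. 4⁻¹ ≡ 3 (mod 11), so λ ≡ 7.
  x = λ² - 2 - 6 = 49 - 8 ≡ 8; y = λ·(2 - 8) - 9 ≡ 4. → (8, 4)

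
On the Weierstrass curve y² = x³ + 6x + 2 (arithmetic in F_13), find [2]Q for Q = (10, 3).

(7, 7)

tangent at (10, 3): λ = (3·10² + 6)/(2·3) ≡ 7/6. 6⁻¹ ≡ 11 (mod 13), so λ ≡ 7·11 ≡ 12.
  x = λ² - 10 - 10 = 144 - 20 ≡ 7; y = λ·(10 - 7) - 3 ≡ 7. → (7, 7)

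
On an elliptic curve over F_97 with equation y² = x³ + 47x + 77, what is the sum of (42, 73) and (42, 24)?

O

The two points share x = 42 and their y-coordinates satisfy 73 + 24 ≡ 0 (mod 97), so they are inverses. Their sum is O.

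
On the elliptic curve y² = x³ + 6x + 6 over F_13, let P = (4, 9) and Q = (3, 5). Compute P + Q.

(9, 10)

(4, 9) + (3, 5). λ = (5 - 9)/(3 - 4) ≡ 9/12 mod 13. 12⁻¹ ≡ 12 (mod 13) since 12·12 = 144 ≡ 1, so λ ≡ 4.
  x = λ² - 4 - 3 = 16 - 7 ≡ 9; y = λ·(4 - 9) - 9 ≡ 10. → (9, 10)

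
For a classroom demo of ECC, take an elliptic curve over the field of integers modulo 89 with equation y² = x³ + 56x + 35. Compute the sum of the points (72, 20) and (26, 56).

(33, 23)

(72, 20) + (26, 56). λ = (56 - 20)/(26 - 72) ≡ 36/43 mod 89. 43⁻¹ ≡ 29 (mod 89), so λ ≡ 65.
  x = λ² - 72 - 26 = 4225 - 98 ≡ 33; y = λ·(72 - 33) - 20 ≡ 23. → (33, 23)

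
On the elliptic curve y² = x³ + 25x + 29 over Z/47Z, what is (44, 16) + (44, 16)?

(27, 41)

tangent at (44, 16): λ = (3·44² + 25)/(2·16) ≡ 5/32. 32⁻¹ ≡ 25 (mod 47), so λ ≡ 5·25 ≡ 31.
  x = λ² - 44 - 44 = 961 - 88 ≡ 27; y = λ·(44 - 27) - 16 ≡ 41. → (27, 41)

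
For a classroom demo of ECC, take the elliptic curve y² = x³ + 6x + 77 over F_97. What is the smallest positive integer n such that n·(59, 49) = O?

10

2P: tangent at (59, 49): λ = (3·59² + 6)/(2·49) ≡ 70/1. 1⁻¹ ≡ 1 (mod 97), so λ ≡ 70·1 ≡ 70.
  x = λ² - 59 - 59 = 4900 - 118 ≡ 29; y = λ·(59 - 29) - 49 ≡ 14. → (29, 14)
3P: (29, 14) + (59, 49). λ = (49 - 14)/(59 - 29) ≡ 35/30 mod 97. 30⁻¹ ≡ 55 (mod 97), so λ ≡ 82.
  x = λ² - 29 - 59 = 6724 - 88 ≡ 40; y = λ·(29 - 40) - 14 ≡ 54. → (40, 54)
4P: (40, 54) + (59, 49). λ = (49 - 54)/(59 - 40) ≡ 92/19 mod 97. 19⁻¹ ≡ 46 (mod 97) since 19·46 = 874 ≡ 1, so λ ≡ 61.
  x = λ² - 40 - 59 = 3721 - 99 ≡ 33; y = λ·(40 - 33) - 54 ≡ 82. → (33, 82)
5P: (33, 82) + (59, 49). λ = (49 - 82)/(59 - 33) ≡ 64/26 mod 97. 26⁻¹ ≡ 56 (mod 97), so λ ≡ 92.
  x = λ² - 33 - 59 = 8464 - 92 ≡ 30; y = λ·(33 - 30) - 82 ≡ 0. → (30, 0)
6P: (30, 0) + (59, 49). λ = (49 - 0)/(59 - 30) ≡ 49/29 mod 97. 29⁻¹ ≡ 87 (mod 97) since 29·87 = 2523 ≡ 1, so λ ≡ 92.
  x = λ² - 30 - 59 = 8464 - 89 ≡ 33; y = λ·(30 - 33) - 0 ≡ 15. → (33, 15)
7P: (33, 15) + (59, 49). λ = (49 - 15)/(59 - 33) ≡ 34/26 mod 97. 26⁻¹ ≡ 56 (mod 97) since 26·56 = 1456 ≡ 1, so λ ≡ 61.
  x = λ² - 33 - 59 = 3721 - 92 ≡ 40; y = λ·(33 - 40) - 15 ≡ 43. → (40, 43)
8P: (40, 43) + (59, 49). λ = (49 - 43)/(59 - 40) ≡ 6/19 mod 97. 19⁻¹ ≡ 46 (mod 97), so λ ≡ 82.
  x = λ² - 40 - 59 = 6724 - 99 ≡ 29; y = λ·(40 - 29) - 43 ≡ 83. → (29, 83)
9P: (29, 83) + (59, 49). λ = (49 - 83)/(59 - 29) ≡ 63/30 mod 97. 30⁻¹ ≡ 55 (mod 97) since 30·55 = 1650 ≡ 1, so λ ≡ 70.
  x = λ² - 29 - 59 = 4900 - 88 ≡ 59; y = λ·(29 - 59) - 83 ≡ 48. → (59, 48)
10P: (59, 48) + (59, 49): same x and y₁ ≡ -y₂, so the sum is O.
10P = O, so the order is 10.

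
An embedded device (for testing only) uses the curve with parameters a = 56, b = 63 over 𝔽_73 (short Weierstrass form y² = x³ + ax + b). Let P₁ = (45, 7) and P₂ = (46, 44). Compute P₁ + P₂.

(37, 70)

(45, 7) + (46, 44). λ = (44 - 7)/(46 - 45) ≡ 37/1 mod 73. 1⁻¹ ≡ 1 (mod 73), so λ ≡ 37.
  x = λ² - 45 - 46 = 1369 - 91 ≡ 37; y = λ·(45 - 37) - 7 ≡ 70. → (37, 70)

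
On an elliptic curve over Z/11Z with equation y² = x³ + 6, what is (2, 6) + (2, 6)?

tangent at (2, 6): λ = (3·2² + 0)/(2·6) ≡ 1/1. 1⁻¹ ≡ 1 (mod 11), so λ ≡ 1·1 ≡ 1.
  x = λ² - 2 - 2 = 1 - 4 ≡ 8; y = λ·(2 - 8) - 6 ≡ 10. → (8, 10)

(8, 10)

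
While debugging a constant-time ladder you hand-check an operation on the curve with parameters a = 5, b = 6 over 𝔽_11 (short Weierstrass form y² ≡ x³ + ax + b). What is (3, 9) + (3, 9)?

tangent at (3, 9): λ = (3·3² + 5)/(2·9) ≡ 10/7. 7⁻¹ ≡ 8 (mod 11) since 7·8 = 56 ≡ 1, so λ ≡ 10·8 ≡ 3.
  x = λ² - 3 - 3 = 9 - 6 ≡ 3; y = λ·(3 - 3) - 9 ≡ 2. → (3, 2)

(3, 2)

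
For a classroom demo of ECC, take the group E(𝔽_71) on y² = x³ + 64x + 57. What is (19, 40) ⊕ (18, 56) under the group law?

(19, 40) + (18, 56). λ = (56 - 40)/(18 - 19) ≡ 16/70 mod 71. 70⁻¹ ≡ 70 (mod 71) since 70·70 = 4900 ≡ 1, so λ ≡ 55.
  x = λ² - 19 - 18 = 3025 - 37 ≡ 6; y = λ·(19 - 6) - 40 ≡ 36. → (6, 36)

(6, 36)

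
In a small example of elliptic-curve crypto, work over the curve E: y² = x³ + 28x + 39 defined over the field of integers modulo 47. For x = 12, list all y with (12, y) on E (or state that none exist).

none

x³ + 28x + 39 = 2103 ≡ 35 (mod 47).
35 is a non-residue mod 47; no y exists.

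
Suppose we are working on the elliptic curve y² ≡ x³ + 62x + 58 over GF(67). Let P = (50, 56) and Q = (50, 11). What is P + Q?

The two points share x = 50 and their y-coordinates satisfy 56 + 11 ≡ 0 (mod 67), so they are inverses. Their sum is O.

O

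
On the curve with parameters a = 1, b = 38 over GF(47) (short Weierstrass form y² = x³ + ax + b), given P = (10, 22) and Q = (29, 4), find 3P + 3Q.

First 3P:
Repeated addition: build up to 3P.
2P: tangent at (10, 22): λ = (3·10² + 1)/(2·22) ≡ 19/44. 44⁻¹ ≡ 31 (mod 47), so λ ≡ 19·31 ≡ 25.
  x = λ² - 10 - 10 = 625 - 20 ≡ 41; y = λ·(10 - 41) - 22 ≡ 2. → (41, 2)
3P: (41, 2) + (10, 22). λ = (22 - 2)/(10 - 41) ≡ 20/16 mod 47. 16⁻¹ ≡ 3 (mod 47) since 16·3 = 48 ≡ 1, so λ ≡ 13.
  x = λ² - 41 - 10 = 169 - 51 ≡ 24; y = λ·(41 - 24) - 2 ≡ 31. → (24, 31)
3P = (24, 31).
Next 3Q:
Repeated addition: build up to 3Q.
2Q: tangent at (29, 4): λ = (3·29² + 1)/(2·4) ≡ 33/8. 8⁻¹ ≡ 6 (mod 47), so λ ≡ 33·6 ≡ 10.
  x = λ² - 29 - 29 = 100 - 58 ≡ 42; y = λ·(29 - 42) - 4 ≡ 7. → (42, 7)
3Q: (42, 7) + (29, 4). λ = (4 - 7)/(29 - 42) ≡ 44/34 mod 47. 34⁻¹ ≡ 18 (mod 47), so λ ≡ 40.
  x = λ² - 42 - 29 = 1600 - 71 ≡ 25; y = λ·(42 - 25) - 7 ≡ 15. → (25, 15)
3Q = (25, 15).
Finally 3P + 3Q:
(24, 31) + (25, 15). λ = (15 - 31)/(25 - 24) ≡ 31/1 mod 47. 1⁻¹ ≡ 1 (mod 47), so λ ≡ 31.
  x = λ² - 24 - 25 = 961 - 49 ≡ 19; y = λ·(24 - 19) - 31 ≡ 30. → (19, 30)

(19, 30)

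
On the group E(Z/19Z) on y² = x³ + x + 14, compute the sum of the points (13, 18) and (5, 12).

(13, 18) + (5, 12). λ = (12 - 18)/(5 - 13) ≡ 13/11 mod 19. 11⁻¹ ≡ 7 (mod 19), so λ ≡ 15.
  x = λ² - 13 - 5 = 225 - 18 ≡ 17; y = λ·(13 - 17) - 18 ≡ 17. → (17, 17)

(17, 17)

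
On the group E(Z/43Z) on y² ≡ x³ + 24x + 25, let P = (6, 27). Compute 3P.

Repeated addition: build up to 3P.
2P: tangent at (6, 27): λ = (3·6² + 24)/(2·27) ≡ 3/11. 11⁻¹ ≡ 4 (mod 43) since 11·4 = 44 ≡ 1, so λ ≡ 3·4 ≡ 12.
  x = λ² - 6 - 6 = 144 - 12 ≡ 3; y = λ·(6 - 3) - 27 ≡ 9. → (3, 9)
3P: (3, 9) + (6, 27). λ = (27 - 9)/(6 - 3) ≡ 18/3 mod 43. 3⁻¹ ≡ 29 (mod 43) since 3·29 = 87 ≡ 1, so λ ≡ 6.
  x = λ² - 3 - 6 = 36 - 9 ≡ 27; y = λ·(3 - 27) - 9 ≡ 19. → (27, 19)

(27, 19)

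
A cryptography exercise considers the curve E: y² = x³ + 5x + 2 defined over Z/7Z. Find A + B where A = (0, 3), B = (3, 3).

(0, 3) + (3, 3). λ = (3 - 3)/(3 - 0) ≡ 0/3 mod 7. 3⁻¹ ≡ 5 (mod 7), so λ ≡ 0.
  x = λ² - 0 - 3 = 0 - 3 ≡ 4; y = λ·(0 - 4) - 3 ≡ 4. → (4, 4)

(4, 4)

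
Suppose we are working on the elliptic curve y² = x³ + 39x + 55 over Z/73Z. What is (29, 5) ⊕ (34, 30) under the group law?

(35, 38)

(29, 5) + (34, 30). λ = (30 - 5)/(34 - 29) ≡ 25/5 mod 73. 5⁻¹ ≡ 44 (mod 73), so λ ≡ 5.
  x = λ² - 29 - 34 = 25 - 63 ≡ 35; y = λ·(29 - 35) - 5 ≡ 38. → (35, 38)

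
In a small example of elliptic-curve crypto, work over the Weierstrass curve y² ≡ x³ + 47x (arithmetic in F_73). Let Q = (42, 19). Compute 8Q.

Repeated addition: build up to 8Q.
2Q: tangent at (42, 19): λ = (3·42² + 47)/(2·19) ≡ 10/38. 38⁻¹ ≡ 25 (mod 73), so λ ≡ 10·25 ≡ 31.
  x = λ² - 42 - 42 = 961 - 84 ≡ 1; y = λ·(42 - 1) - 19 ≡ 11. → (1, 11)
3Q: (1, 11) + (42, 19). λ = (19 - 11)/(42 - 1) ≡ 8/41 mod 73. 41⁻¹ ≡ 57 (mod 73), so λ ≡ 18.
  x = λ² - 1 - 42 = 324 - 43 ≡ 62; y = λ·(1 - 62) - 11 ≡ 59. → (62, 59)
4Q: (62, 59) + (42, 19). λ = (19 - 59)/(42 - 62) ≡ 33/53 mod 73. 53⁻¹ ≡ 62 (mod 73) since 53·62 = 3286 ≡ 1, so λ ≡ 2.
  x = λ² - 62 - 42 = 4 - 104 ≡ 46; y = λ·(62 - 46) - 59 ≡ 46. → (46, 46)
5Q: (46, 46) + (42, 19). λ = (19 - 46)/(42 - 46) ≡ 46/69 mod 73. 69⁻¹ ≡ 18 (mod 73) since 69·18 = 1242 ≡ 1, so λ ≡ 25.
  x = λ² - 46 - 42 = 625 - 88 ≡ 26; y = λ·(46 - 26) - 46 ≡ 16. → (26, 16)
6Q: (26, 16) + (42, 19). λ = (19 - 16)/(42 - 26) ≡ 3/16 mod 73. 16⁻¹ ≡ 32 (mod 73), so λ ≡ 23.
  x = λ² - 26 - 42 = 529 - 68 ≡ 23; y = λ·(26 - 23) - 16 ≡ 53. → (23, 53)
7Q: (23, 53) + (42, 19). λ = (19 - 53)/(42 - 23) ≡ 39/19 mod 73. 19⁻¹ ≡ 50 (mod 73) since 19·50 = 950 ≡ 1, so λ ≡ 52.
  x = λ² - 23 - 42 = 2704 - 65 ≡ 11; y = λ·(23 - 11) - 53 ≡ 60. → (11, 60)
8Q: (11, 60) + (42, 19). λ = (19 - 60)/(42 - 11) ≡ 32/31 mod 73. 31⁻¹ ≡ 33 (mod 73), so λ ≡ 34.
  x = λ² - 11 - 42 = 1156 - 53 ≡ 8; y = λ·(11 - 8) - 60 ≡ 42. → (8, 42)

(8, 42)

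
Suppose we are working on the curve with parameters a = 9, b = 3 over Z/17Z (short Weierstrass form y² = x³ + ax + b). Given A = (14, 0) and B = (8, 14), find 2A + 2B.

First 2A:
Repeated addition: build up to 2A.
2A: (14, 0) + (14, 0): same x and y₁ ≡ -y₂, so the sum is O.
2A = O.
Next 2B:
Repeated addition: build up to 2B.
2B: tangent at (8, 14): λ = (3·8² + 9)/(2·14) ≡ 14/11. 11⁻¹ ≡ 14 (mod 17) since 11·14 = 154 ≡ 1, so λ ≡ 14·14 ≡ 9.
  x = λ² - 8 - 8 = 81 - 16 ≡ 14; y = λ·(8 - 14) - 14 ≡ 0. → (14, 0)
2B = (14, 0).
Finally 2A + 2B:
O + (14, 0) = (14, 0) (identity).

(14, 0)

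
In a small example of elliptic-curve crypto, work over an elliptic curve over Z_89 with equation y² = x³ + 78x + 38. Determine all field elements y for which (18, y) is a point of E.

x³ + 78x + 38 = 7274 ≡ 65 (mod 89).
65 is a non-residue mod 89; no y exists.

none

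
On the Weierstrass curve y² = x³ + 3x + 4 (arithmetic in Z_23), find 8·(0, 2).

Write P = (0, 2).
Repeated addition: build up to 8P.
2P: tangent at (0, 2): λ = (3·0² + 3)/(2·2) ≡ 3/4. 4⁻¹ ≡ 6 (mod 23), so λ ≡ 3·6 ≡ 18.
  x = λ² - 0 - 0 = 324 - 0 ≡ 2; y = λ·(0 - 2) - 2 ≡ 8. → (2, 8)
3P: (2, 8) + (0, 2). λ = (2 - 8)/(0 - 2) ≡ 17/21 mod 23. 21⁻¹ ≡ 11 (mod 23), so λ ≡ 3.
  x = λ² - 2 - 0 = 9 - 2 ≡ 7; y = λ·(2 - 7) - 8 ≡ 0. → (7, 0)
4P: (7, 0) + (0, 2). λ = (2 - 0)/(0 - 7) ≡ 2/16 mod 23. 16⁻¹ ≡ 13 (mod 23), so λ ≡ 3.
  x = λ² - 7 - 0 = 9 - 7 ≡ 2; y = λ·(7 - 2) - 0 ≡ 15. → (2, 15)
5P: (2, 15) + (0, 2). λ = (2 - 15)/(0 - 2) ≡ 10/21 mod 23. 21⁻¹ ≡ 11 (mod 23), so λ ≡ 18.
  x = λ² - 2 - 0 = 324 - 2 ≡ 0; y = λ·(2 - 0) - 15 ≡ 21. → (0, 21)
6P: (0, 21) + (0, 2): same x and y₁ ≡ -y₂, so the sum is 𝒪.
7P: 𝒪 + (0, 2) = (0, 2) (identity).
8P: tangent at (0, 2): λ = (3·0² + 3)/(2·2) ≡ 3/4. 4⁻¹ ≡ 6 (mod 23) since 4·6 = 24 ≡ 1, so λ ≡ 3·6 ≡ 18.
  x = λ² - 0 - 0 = 324 - 0 ≡ 2; y = λ·(0 - 2) - 2 ≡ 8. → (2, 8)

(2, 8)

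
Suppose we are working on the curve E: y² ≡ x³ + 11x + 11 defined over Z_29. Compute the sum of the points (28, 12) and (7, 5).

(7, 24)

(28, 12) + (7, 5). λ = (5 - 12)/(7 - 28) ≡ 22/8 mod 29. 8⁻¹ ≡ 11 (mod 29), so λ ≡ 10.
  x = λ² - 28 - 7 = 100 - 35 ≡ 7; y = λ·(28 - 7) - 12 ≡ 24. → (7, 24)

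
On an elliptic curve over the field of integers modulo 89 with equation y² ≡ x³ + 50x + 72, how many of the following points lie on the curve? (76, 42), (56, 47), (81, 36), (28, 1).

(76, 42): 42² ≡ 73, rhs ≡ 73 → on.
(56, 47): 47² ≡ 73, rhs ≡ 43 → off.
(81, 36): 36² ≡ 50, rhs ≡ 50 → on.
(28, 1): 1² ≡ 1, rhs ≡ 17 → off.

2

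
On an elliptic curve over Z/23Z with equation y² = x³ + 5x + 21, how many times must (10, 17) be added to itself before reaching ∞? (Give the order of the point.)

2P: tangent at (10, 17): λ = (3·10² + 5)/(2·17) ≡ 6/11. 11⁻¹ ≡ 21 (mod 23), so λ ≡ 6·21 ≡ 11.
  x = λ² - 10 - 10 = 121 - 20 ≡ 9; y = λ·(10 - 9) - 17 ≡ 17. → (9, 17)
3P: (9, 17) + (10, 17). λ = (17 - 17)/(10 - 9) ≡ 0/1 mod 23. 1⁻¹ ≡ 1 (mod 23) since 1·1 = 1 ≡ 1, so λ ≡ 0.
  x = λ² - 9 - 10 = 0 - 19 ≡ 4; y = λ·(9 - 4) - 17 ≡ 6. → (4, 6)
4P: (4, 6) + (10, 17). λ = (17 - 6)/(10 - 4) ≡ 11/6 mod 23. 6⁻¹ ≡ 4 (mod 23) since 6·4 = 24 ≡ 1, so λ ≡ 21.
  x = λ² - 4 - 10 = 441 - 14 ≡ 13; y = λ·(4 - 13) - 6 ≡ 12. → (13, 12)
5P: (13, 12) + (10, 17). λ = (17 - 12)/(10 - 13) ≡ 5/20 mod 23. 20⁻¹ ≡ 15 (mod 23) since 20·15 = 300 ≡ 1, so λ ≡ 6.
  x = λ² - 13 - 10 = 36 - 23 ≡ 13; y = λ·(13 - 13) - 12 ≡ 11. → (13, 11)
6P: (13, 11) + (10, 17). λ = (17 - 11)/(10 - 13) ≡ 6/20 mod 23. 20⁻¹ ≡ 15 (mod 23), so λ ≡ 21.
  x = λ² - 13 - 10 = 441 - 23 ≡ 4; y = λ·(13 - 4) - 11 ≡ 17. → (4, 17)
7P: (4, 17) + (10, 17). λ = (17 - 17)/(10 - 4) ≡ 0/6 mod 23. 6⁻¹ ≡ 4 (mod 23) since 6·4 = 24 ≡ 1, so λ ≡ 0.
  x = λ² - 4 - 10 = 0 - 14 ≡ 9; y = λ·(4 - 9) - 17 ≡ 6. → (9, 6)
8P: (9, 6) + (10, 17). λ = (17 - 6)/(10 - 9) ≡ 11/1 mod 23. 1⁻¹ ≡ 1 (mod 23), so λ ≡ 11.
  x = λ² - 9 - 10 = 121 - 19 ≡ 10; y = λ·(9 - 10) - 6 ≡ 6. → (10, 6)
9P: (10, 6) + (10, 17): same x and y₁ ≡ -y₂, so the sum is ∞.
9P = ∞, so the order is 9.

9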